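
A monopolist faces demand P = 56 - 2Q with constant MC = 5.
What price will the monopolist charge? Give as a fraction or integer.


MR = 56 - 4Q
Set MR = MC: 56 - 4Q = 5
Q* = 51/4
Substitute into demand:
P* = 56 - 2*51/4 = 61/2

61/2


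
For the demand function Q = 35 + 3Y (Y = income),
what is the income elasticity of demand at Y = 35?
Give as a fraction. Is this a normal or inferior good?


dQ/dY = 3
At Y = 35: Q = 35 + 3*35 = 140
Ey = (dQ/dY)(Y/Q) = 3 * 35 / 140 = 3/4
Since Ey > 0, this is a normal good.

3/4 (normal good)


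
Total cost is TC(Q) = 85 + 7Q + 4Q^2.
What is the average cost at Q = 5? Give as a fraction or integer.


TC(5) = 85 + 7*5 + 4*5^2
TC(5) = 85 + 35 + 100 = 220
AC = TC/Q = 220/5 = 44

44


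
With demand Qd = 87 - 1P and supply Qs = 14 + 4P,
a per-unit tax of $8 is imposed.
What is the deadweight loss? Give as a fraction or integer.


Pre-tax equilibrium quantity: Q* = 362/5
Post-tax equilibrium quantity: Q_tax = 66
Reduction in quantity: Q* - Q_tax = 32/5
DWL = (1/2) * tax * (Q* - Q_tax)
DWL = (1/2) * 8 * 32/5 = 128/5

128/5


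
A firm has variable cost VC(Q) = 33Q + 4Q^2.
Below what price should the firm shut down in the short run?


AVC(Q) = VC(Q)/Q = 33 + 4Q
AVC is increasing in Q, so minimum AVC is at Q -> 0+.
Min AVC = 33
The firm should shut down if P < 33.

33


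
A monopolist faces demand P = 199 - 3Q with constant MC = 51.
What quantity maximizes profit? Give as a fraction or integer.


TR = P*Q = (199 - 3Q)Q = 199Q - 3Q^2
MR = dTR/dQ = 199 - 6Q
Set MR = MC:
199 - 6Q = 51
148 = 6Q
Q* = 148/6 = 74/3

74/3


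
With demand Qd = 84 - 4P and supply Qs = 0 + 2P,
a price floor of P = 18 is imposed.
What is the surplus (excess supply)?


At P = 18:
Qd = 84 - 4*18 = 12
Qs = 0 + 2*18 = 36
Surplus = Qs - Qd = 36 - 12 = 24

24


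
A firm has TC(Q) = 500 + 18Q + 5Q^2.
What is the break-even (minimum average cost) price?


AC(Q) = 500/Q + 18 + 5Q
To minimize: dAC/dQ = -500/Q^2 + 5 = 0
Q^2 = 500/5 = 100
Q* = 10
Min AC = 500/10 + 18 + 5*10
Min AC = 50 + 18 + 50 = 118

118


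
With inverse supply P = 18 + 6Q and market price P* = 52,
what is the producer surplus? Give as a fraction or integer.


Minimum supply price (at Q=0): P_min = 18
Quantity supplied at P* = 52:
Q* = (52 - 18)/6 = 17/3
PS = (1/2) * Q* * (P* - P_min)
PS = (1/2) * 17/3 * (52 - 18)
PS = (1/2) * 17/3 * 34 = 289/3

289/3


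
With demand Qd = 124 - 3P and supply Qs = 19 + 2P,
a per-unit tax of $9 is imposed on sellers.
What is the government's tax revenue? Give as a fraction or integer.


With tax on sellers, new supply: Qs' = 19 + 2(P - 9)
= 1 + 2P
New equilibrium quantity:
Q_new = 251/5
Tax revenue = tax * Q_new = 9 * 251/5 = 2259/5

2259/5


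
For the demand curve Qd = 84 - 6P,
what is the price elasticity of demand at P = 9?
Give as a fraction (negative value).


dQ/dP = -6
At P = 9: Q = 84 - 6*9 = 30
E = (dQ/dP)(P/Q) = (-6)(9/30) = -9/5

-9/5


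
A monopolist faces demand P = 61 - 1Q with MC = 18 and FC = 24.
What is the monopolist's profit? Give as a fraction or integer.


MR = MC: 61 - 2Q = 18
Q* = 43/2
P* = 61 - 1*43/2 = 79/2
Profit = (P* - MC)*Q* - FC
= (79/2 - 18)*43/2 - 24
= 43/2*43/2 - 24
= 1849/4 - 24 = 1753/4

1753/4


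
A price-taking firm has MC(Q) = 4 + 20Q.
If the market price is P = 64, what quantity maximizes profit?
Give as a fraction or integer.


In perfect competition, profit is maximized where P = MC.
64 = 4 + 20Q
60 = 20Q
Q* = 60/20 = 3

3


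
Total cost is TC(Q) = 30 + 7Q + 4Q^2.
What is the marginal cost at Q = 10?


MC = dTC/dQ = 7 + 2*4*Q
At Q = 10:
MC = 7 + 8*10
MC = 7 + 80 = 87

87


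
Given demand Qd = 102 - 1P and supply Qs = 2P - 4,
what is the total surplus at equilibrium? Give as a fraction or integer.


Find equilibrium: 102 - 1P = 2P - 4
102 + 4 = 3P
P* = 106/3 = 106/3
Q* = 2*106/3 - 4 = 200/3
Inverse demand: P = 102 - Q/1, so P_max = 102
Inverse supply: P = 2 + Q/2, so P_min = 2
CS = (1/2) * 200/3 * (102 - 106/3) = 20000/9
PS = (1/2) * 200/3 * (106/3 - 2) = 10000/9
TS = CS + PS = 20000/9 + 10000/9 = 10000/3

10000/3


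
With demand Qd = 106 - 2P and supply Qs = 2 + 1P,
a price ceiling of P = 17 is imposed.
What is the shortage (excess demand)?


At P = 17:
Qd = 106 - 2*17 = 72
Qs = 2 + 1*17 = 19
Shortage = Qd - Qs = 72 - 19 = 53

53


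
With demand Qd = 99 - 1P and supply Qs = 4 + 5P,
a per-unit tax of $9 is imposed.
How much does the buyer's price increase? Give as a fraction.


With a per-unit tax, the buyer's price increase depends on relative slopes.
Supply slope: d = 5, Demand slope: b = 1
Buyer's price increase = d * tax / (b + d)
= 5 * 9 / (1 + 5)
= 45 / 6 = 15/2

15/2


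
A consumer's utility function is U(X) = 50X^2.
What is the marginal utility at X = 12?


MU = dU/dX = 50*2*X^(2-1)
MU = 100*X^1
At X = 12:
MU = 100 * 12^1
MU = 100 * 12 = 1200

1200


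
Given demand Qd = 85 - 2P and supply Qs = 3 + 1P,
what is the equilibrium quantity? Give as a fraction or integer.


First find equilibrium price:
85 - 2P = 3 + 1P
P* = 82/3 = 82/3
Then substitute into demand:
Q* = 85 - 2 * 82/3 = 91/3

91/3


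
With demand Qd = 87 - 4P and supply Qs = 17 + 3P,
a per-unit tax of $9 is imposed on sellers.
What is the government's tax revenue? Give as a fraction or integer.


With tax on sellers, new supply: Qs' = 17 + 3(P - 9)
= 3P - 10
New equilibrium quantity:
Q_new = 221/7
Tax revenue = tax * Q_new = 9 * 221/7 = 1989/7

1989/7


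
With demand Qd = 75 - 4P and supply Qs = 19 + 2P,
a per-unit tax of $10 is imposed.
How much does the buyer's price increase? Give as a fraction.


With a per-unit tax, the buyer's price increase depends on relative slopes.
Supply slope: d = 2, Demand slope: b = 4
Buyer's price increase = d * tax / (b + d)
= 2 * 10 / (4 + 2)
= 20 / 6 = 10/3

10/3


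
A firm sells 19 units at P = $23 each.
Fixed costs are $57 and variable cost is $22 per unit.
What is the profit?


Total Revenue = P * Q = 23 * 19 = $437
Total Cost = FC + VC*Q = 57 + 22*19 = $475
Profit = TR - TC = 437 - 475 = $-38

$-38


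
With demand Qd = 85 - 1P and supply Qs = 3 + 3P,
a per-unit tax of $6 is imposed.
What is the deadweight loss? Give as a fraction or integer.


Pre-tax equilibrium quantity: Q* = 129/2
Post-tax equilibrium quantity: Q_tax = 60
Reduction in quantity: Q* - Q_tax = 9/2
DWL = (1/2) * tax * (Q* - Q_tax)
DWL = (1/2) * 6 * 9/2 = 27/2

27/2


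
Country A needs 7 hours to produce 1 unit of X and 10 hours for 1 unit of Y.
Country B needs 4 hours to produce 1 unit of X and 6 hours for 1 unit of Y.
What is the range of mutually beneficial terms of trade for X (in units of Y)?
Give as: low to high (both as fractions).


Opportunity cost of X for Country A = hours_X / hours_Y = 7/10 = 7/10 units of Y
Opportunity cost of X for Country B = hours_X / hours_Y = 4/6 = 2/3 units of Y
Terms of trade must be between the two opportunity costs.
Range: 2/3 to 7/10

2/3 to 7/10


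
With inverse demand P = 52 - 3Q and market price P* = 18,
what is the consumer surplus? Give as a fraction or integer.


Maximum willingness to pay (at Q=0): P_max = 52
Quantity demanded at P* = 18:
Q* = (52 - 18)/3 = 34/3
CS = (1/2) * Q* * (P_max - P*)
CS = (1/2) * 34/3 * (52 - 18)
CS = (1/2) * 34/3 * 34 = 578/3

578/3


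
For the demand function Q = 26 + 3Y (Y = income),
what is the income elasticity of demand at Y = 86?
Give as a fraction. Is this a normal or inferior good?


dQ/dY = 3
At Y = 86: Q = 26 + 3*86 = 284
Ey = (dQ/dY)(Y/Q) = 3 * 86 / 284 = 129/142
Since Ey > 0, this is a normal good.

129/142 (normal good)


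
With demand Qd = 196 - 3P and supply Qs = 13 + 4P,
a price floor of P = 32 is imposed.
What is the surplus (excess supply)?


At P = 32:
Qd = 196 - 3*32 = 100
Qs = 13 + 4*32 = 141
Surplus = Qs - Qd = 141 - 100 = 41

41


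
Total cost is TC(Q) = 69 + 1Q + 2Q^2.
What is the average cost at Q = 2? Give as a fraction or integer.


TC(2) = 69 + 1*2 + 2*2^2
TC(2) = 69 + 2 + 8 = 79
AC = TC/Q = 79/2 = 79/2

79/2


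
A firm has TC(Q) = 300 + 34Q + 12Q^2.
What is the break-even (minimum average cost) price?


AC(Q) = 300/Q + 34 + 12Q
To minimize: dAC/dQ = -300/Q^2 + 12 = 0
Q^2 = 300/12 = 25
Q* = 5
Min AC = 300/5 + 34 + 12*5
Min AC = 60 + 34 + 60 = 154

154


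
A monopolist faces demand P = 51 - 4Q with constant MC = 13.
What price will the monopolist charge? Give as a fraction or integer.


MR = 51 - 8Q
Set MR = MC: 51 - 8Q = 13
Q* = 19/4
Substitute into demand:
P* = 51 - 4*19/4 = 32

32


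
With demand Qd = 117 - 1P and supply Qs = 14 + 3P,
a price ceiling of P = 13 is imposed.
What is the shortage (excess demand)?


At P = 13:
Qd = 117 - 1*13 = 104
Qs = 14 + 3*13 = 53
Shortage = Qd - Qs = 104 - 53 = 51

51


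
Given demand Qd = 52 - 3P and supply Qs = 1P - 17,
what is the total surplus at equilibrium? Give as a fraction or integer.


Find equilibrium: 52 - 3P = 1P - 17
52 + 17 = 4P
P* = 69/4 = 69/4
Q* = 1*69/4 - 17 = 1/4
Inverse demand: P = 52/3 - Q/3, so P_max = 52/3
Inverse supply: P = 17 + Q/1, so P_min = 17
CS = (1/2) * 1/4 * (52/3 - 69/4) = 1/96
PS = (1/2) * 1/4 * (69/4 - 17) = 1/32
TS = CS + PS = 1/96 + 1/32 = 1/24

1/24


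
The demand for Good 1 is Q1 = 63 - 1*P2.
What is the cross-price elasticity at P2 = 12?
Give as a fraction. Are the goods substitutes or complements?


dQ1/dP2 = -1
At P2 = 12: Q1 = 63 - 1*12 = 51
Exy = (dQ1/dP2)(P2/Q1) = -1 * 12 / 51 = -4/17
Since Exy < 0, the goods are complements.

-4/17 (complements)


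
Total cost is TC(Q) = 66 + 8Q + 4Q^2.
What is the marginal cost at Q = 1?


MC = dTC/dQ = 8 + 2*4*Q
At Q = 1:
MC = 8 + 8*1
MC = 8 + 8 = 16

16


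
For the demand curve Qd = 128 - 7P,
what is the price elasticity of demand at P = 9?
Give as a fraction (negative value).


dQ/dP = -7
At P = 9: Q = 128 - 7*9 = 65
E = (dQ/dP)(P/Q) = (-7)(9/65) = -63/65

-63/65


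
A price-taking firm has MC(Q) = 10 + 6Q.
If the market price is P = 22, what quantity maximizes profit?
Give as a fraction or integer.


In perfect competition, profit is maximized where P = MC.
22 = 10 + 6Q
12 = 6Q
Q* = 12/6 = 2

2


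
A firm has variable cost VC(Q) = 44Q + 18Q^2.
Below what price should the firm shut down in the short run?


AVC(Q) = VC(Q)/Q = 44 + 18Q
AVC is increasing in Q, so minimum AVC is at Q -> 0+.
Min AVC = 44
The firm should shut down if P < 44.

44


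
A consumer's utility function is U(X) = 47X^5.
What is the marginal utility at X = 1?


MU = dU/dX = 47*5*X^(5-1)
MU = 235*X^4
At X = 1:
MU = 235 * 1^4
MU = 235 * 1 = 235

235


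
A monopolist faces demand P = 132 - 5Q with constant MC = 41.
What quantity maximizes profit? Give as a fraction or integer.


TR = P*Q = (132 - 5Q)Q = 132Q - 5Q^2
MR = dTR/dQ = 132 - 10Q
Set MR = MC:
132 - 10Q = 41
91 = 10Q
Q* = 91/10 = 91/10

91/10


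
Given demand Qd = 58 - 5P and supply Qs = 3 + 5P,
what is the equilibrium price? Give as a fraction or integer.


At equilibrium, Qd = Qs.
58 - 5P = 3 + 5P
58 - 3 = 5P + 5P
55 = 10P
P* = 55/10 = 11/2

11/2


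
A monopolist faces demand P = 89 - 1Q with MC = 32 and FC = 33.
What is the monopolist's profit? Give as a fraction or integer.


MR = MC: 89 - 2Q = 32
Q* = 57/2
P* = 89 - 1*57/2 = 121/2
Profit = (P* - MC)*Q* - FC
= (121/2 - 32)*57/2 - 33
= 57/2*57/2 - 33
= 3249/4 - 33 = 3117/4

3117/4


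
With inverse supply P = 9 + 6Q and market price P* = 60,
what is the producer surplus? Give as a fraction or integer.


Minimum supply price (at Q=0): P_min = 9
Quantity supplied at P* = 60:
Q* = (60 - 9)/6 = 17/2
PS = (1/2) * Q* * (P* - P_min)
PS = (1/2) * 17/2 * (60 - 9)
PS = (1/2) * 17/2 * 51 = 867/4

867/4


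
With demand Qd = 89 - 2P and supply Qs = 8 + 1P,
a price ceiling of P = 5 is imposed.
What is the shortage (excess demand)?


At P = 5:
Qd = 89 - 2*5 = 79
Qs = 8 + 1*5 = 13
Shortage = Qd - Qs = 79 - 13 = 66

66


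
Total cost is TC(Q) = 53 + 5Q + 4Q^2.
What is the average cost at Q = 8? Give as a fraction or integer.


TC(8) = 53 + 5*8 + 4*8^2
TC(8) = 53 + 40 + 256 = 349
AC = TC/Q = 349/8 = 349/8

349/8


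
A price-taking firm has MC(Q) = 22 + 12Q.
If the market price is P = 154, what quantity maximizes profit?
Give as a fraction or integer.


In perfect competition, profit is maximized where P = MC.
154 = 22 + 12Q
132 = 12Q
Q* = 132/12 = 11

11


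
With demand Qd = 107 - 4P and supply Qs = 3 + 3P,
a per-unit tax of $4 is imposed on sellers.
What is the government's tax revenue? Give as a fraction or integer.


With tax on sellers, new supply: Qs' = 3 + 3(P - 4)
= 3P - 9
New equilibrium quantity:
Q_new = 285/7
Tax revenue = tax * Q_new = 4 * 285/7 = 1140/7

1140/7


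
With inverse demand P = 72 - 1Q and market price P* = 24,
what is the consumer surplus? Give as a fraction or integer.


Maximum willingness to pay (at Q=0): P_max = 72
Quantity demanded at P* = 24:
Q* = (72 - 24)/1 = 48
CS = (1/2) * Q* * (P_max - P*)
CS = (1/2) * 48 * (72 - 24)
CS = (1/2) * 48 * 48 = 1152

1152


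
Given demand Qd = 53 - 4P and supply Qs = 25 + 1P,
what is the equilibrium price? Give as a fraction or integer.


At equilibrium, Qd = Qs.
53 - 4P = 25 + 1P
53 - 25 = 4P + 1P
28 = 5P
P* = 28/5 = 28/5

28/5


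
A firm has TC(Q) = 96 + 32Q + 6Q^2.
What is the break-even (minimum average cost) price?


AC(Q) = 96/Q + 32 + 6Q
To minimize: dAC/dQ = -96/Q^2 + 6 = 0
Q^2 = 96/6 = 16
Q* = 4
Min AC = 96/4 + 32 + 6*4
Min AC = 24 + 32 + 24 = 80

80


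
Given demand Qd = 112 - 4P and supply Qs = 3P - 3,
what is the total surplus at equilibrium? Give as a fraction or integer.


Find equilibrium: 112 - 4P = 3P - 3
112 + 3 = 7P
P* = 115/7 = 115/7
Q* = 3*115/7 - 3 = 324/7
Inverse demand: P = 28 - Q/4, so P_max = 28
Inverse supply: P = 1 + Q/3, so P_min = 1
CS = (1/2) * 324/7 * (28 - 115/7) = 13122/49
PS = (1/2) * 324/7 * (115/7 - 1) = 17496/49
TS = CS + PS = 13122/49 + 17496/49 = 4374/7

4374/7


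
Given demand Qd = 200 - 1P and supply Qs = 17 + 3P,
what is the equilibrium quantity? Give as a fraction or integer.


First find equilibrium price:
200 - 1P = 17 + 3P
P* = 183/4 = 183/4
Then substitute into demand:
Q* = 200 - 1 * 183/4 = 617/4

617/4


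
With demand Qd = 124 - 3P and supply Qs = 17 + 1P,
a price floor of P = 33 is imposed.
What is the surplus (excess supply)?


At P = 33:
Qd = 124 - 3*33 = 25
Qs = 17 + 1*33 = 50
Surplus = Qs - Qd = 50 - 25 = 25

25


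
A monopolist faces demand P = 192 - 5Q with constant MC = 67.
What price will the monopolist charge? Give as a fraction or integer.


MR = 192 - 10Q
Set MR = MC: 192 - 10Q = 67
Q* = 25/2
Substitute into demand:
P* = 192 - 5*25/2 = 259/2

259/2


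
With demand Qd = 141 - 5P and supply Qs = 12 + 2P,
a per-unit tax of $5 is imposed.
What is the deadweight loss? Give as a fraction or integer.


Pre-tax equilibrium quantity: Q* = 342/7
Post-tax equilibrium quantity: Q_tax = 292/7
Reduction in quantity: Q* - Q_tax = 50/7
DWL = (1/2) * tax * (Q* - Q_tax)
DWL = (1/2) * 5 * 50/7 = 125/7

125/7


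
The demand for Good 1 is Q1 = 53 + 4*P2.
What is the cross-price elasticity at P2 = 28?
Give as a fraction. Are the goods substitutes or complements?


dQ1/dP2 = 4
At P2 = 28: Q1 = 53 + 4*28 = 165
Exy = (dQ1/dP2)(P2/Q1) = 4 * 28 / 165 = 112/165
Since Exy > 0, the goods are substitutes.

112/165 (substitutes)


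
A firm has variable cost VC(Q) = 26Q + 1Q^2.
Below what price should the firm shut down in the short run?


AVC(Q) = VC(Q)/Q = 26 + 1Q
AVC is increasing in Q, so minimum AVC is at Q -> 0+.
Min AVC = 26
The firm should shut down if P < 26.

26


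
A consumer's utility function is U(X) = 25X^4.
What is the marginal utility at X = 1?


MU = dU/dX = 25*4*X^(4-1)
MU = 100*X^3
At X = 1:
MU = 100 * 1^3
MU = 100 * 1 = 100

100


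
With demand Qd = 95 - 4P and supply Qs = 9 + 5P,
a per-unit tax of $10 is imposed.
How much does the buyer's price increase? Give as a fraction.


With a per-unit tax, the buyer's price increase depends on relative slopes.
Supply slope: d = 5, Demand slope: b = 4
Buyer's price increase = d * tax / (b + d)
= 5 * 10 / (4 + 5)
= 50 / 9 = 50/9

50/9


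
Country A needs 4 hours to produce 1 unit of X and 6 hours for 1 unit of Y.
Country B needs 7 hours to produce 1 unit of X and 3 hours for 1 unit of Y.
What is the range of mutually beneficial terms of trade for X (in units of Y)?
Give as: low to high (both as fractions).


Opportunity cost of X for Country A = hours_X / hours_Y = 4/6 = 2/3 units of Y
Opportunity cost of X for Country B = hours_X / hours_Y = 7/3 = 7/3 units of Y
Terms of trade must be between the two opportunity costs.
Range: 2/3 to 7/3

2/3 to 7/3


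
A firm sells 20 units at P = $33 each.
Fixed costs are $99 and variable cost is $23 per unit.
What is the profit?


Total Revenue = P * Q = 33 * 20 = $660
Total Cost = FC + VC*Q = 99 + 23*20 = $559
Profit = TR - TC = 660 - 559 = $101

$101


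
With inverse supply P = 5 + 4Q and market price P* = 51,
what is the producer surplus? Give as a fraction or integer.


Minimum supply price (at Q=0): P_min = 5
Quantity supplied at P* = 51:
Q* = (51 - 5)/4 = 23/2
PS = (1/2) * Q* * (P* - P_min)
PS = (1/2) * 23/2 * (51 - 5)
PS = (1/2) * 23/2 * 46 = 529/2

529/2


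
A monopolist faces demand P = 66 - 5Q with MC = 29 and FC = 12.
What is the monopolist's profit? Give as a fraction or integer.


MR = MC: 66 - 10Q = 29
Q* = 37/10
P* = 66 - 5*37/10 = 95/2
Profit = (P* - MC)*Q* - FC
= (95/2 - 29)*37/10 - 12
= 37/2*37/10 - 12
= 1369/20 - 12 = 1129/20

1129/20


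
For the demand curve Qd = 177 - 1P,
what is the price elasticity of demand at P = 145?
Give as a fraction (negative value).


dQ/dP = -1
At P = 145: Q = 177 - 1*145 = 32
E = (dQ/dP)(P/Q) = (-1)(145/32) = -145/32

-145/32


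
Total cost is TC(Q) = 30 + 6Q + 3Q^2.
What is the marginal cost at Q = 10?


MC = dTC/dQ = 6 + 2*3*Q
At Q = 10:
MC = 6 + 6*10
MC = 6 + 60 = 66

66


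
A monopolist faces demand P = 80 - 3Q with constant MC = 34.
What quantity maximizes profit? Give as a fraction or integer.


TR = P*Q = (80 - 3Q)Q = 80Q - 3Q^2
MR = dTR/dQ = 80 - 6Q
Set MR = MC:
80 - 6Q = 34
46 = 6Q
Q* = 46/6 = 23/3

23/3


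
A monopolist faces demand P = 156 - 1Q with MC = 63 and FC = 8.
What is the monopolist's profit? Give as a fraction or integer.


MR = MC: 156 - 2Q = 63
Q* = 93/2
P* = 156 - 1*93/2 = 219/2
Profit = (P* - MC)*Q* - FC
= (219/2 - 63)*93/2 - 8
= 93/2*93/2 - 8
= 8649/4 - 8 = 8617/4

8617/4


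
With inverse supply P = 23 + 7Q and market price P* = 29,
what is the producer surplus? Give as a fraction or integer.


Minimum supply price (at Q=0): P_min = 23
Quantity supplied at P* = 29:
Q* = (29 - 23)/7 = 6/7
PS = (1/2) * Q* * (P* - P_min)
PS = (1/2) * 6/7 * (29 - 23)
PS = (1/2) * 6/7 * 6 = 18/7

18/7


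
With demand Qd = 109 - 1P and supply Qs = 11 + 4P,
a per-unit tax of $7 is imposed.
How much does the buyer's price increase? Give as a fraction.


With a per-unit tax, the buyer's price increase depends on relative slopes.
Supply slope: d = 4, Demand slope: b = 1
Buyer's price increase = d * tax / (b + d)
= 4 * 7 / (1 + 4)
= 28 / 5 = 28/5

28/5


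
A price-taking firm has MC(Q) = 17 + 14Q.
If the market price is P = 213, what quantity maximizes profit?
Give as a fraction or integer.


In perfect competition, profit is maximized where P = MC.
213 = 17 + 14Q
196 = 14Q
Q* = 196/14 = 14

14


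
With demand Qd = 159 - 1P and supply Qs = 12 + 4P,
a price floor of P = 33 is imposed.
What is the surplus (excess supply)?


At P = 33:
Qd = 159 - 1*33 = 126
Qs = 12 + 4*33 = 144
Surplus = Qs - Qd = 144 - 126 = 18

18


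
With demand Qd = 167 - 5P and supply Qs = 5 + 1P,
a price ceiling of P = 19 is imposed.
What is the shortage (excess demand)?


At P = 19:
Qd = 167 - 5*19 = 72
Qs = 5 + 1*19 = 24
Shortage = Qd - Qs = 72 - 24 = 48

48


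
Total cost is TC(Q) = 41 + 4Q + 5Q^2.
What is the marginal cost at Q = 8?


MC = dTC/dQ = 4 + 2*5*Q
At Q = 8:
MC = 4 + 10*8
MC = 4 + 80 = 84

84


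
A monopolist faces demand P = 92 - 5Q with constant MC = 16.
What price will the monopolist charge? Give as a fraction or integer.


MR = 92 - 10Q
Set MR = MC: 92 - 10Q = 16
Q* = 38/5
Substitute into demand:
P* = 92 - 5*38/5 = 54

54


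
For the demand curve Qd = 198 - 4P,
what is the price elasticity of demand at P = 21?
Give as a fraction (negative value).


dQ/dP = -4
At P = 21: Q = 198 - 4*21 = 114
E = (dQ/dP)(P/Q) = (-4)(21/114) = -14/19

-14/19


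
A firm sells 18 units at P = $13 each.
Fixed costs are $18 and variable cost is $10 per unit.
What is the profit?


Total Revenue = P * Q = 13 * 18 = $234
Total Cost = FC + VC*Q = 18 + 10*18 = $198
Profit = TR - TC = 234 - 198 = $36

$36


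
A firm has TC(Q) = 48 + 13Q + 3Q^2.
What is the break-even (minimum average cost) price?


AC(Q) = 48/Q + 13 + 3Q
To minimize: dAC/dQ = -48/Q^2 + 3 = 0
Q^2 = 48/3 = 16
Q* = 4
Min AC = 48/4 + 13 + 3*4
Min AC = 12 + 13 + 12 = 37

37


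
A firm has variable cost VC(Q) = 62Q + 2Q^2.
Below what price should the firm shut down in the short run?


AVC(Q) = VC(Q)/Q = 62 + 2Q
AVC is increasing in Q, so minimum AVC is at Q -> 0+.
Min AVC = 62
The firm should shut down if P < 62.

62


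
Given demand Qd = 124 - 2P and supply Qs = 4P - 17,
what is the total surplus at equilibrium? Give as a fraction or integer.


Find equilibrium: 124 - 2P = 4P - 17
124 + 17 = 6P
P* = 141/6 = 47/2
Q* = 4*47/2 - 17 = 77
Inverse demand: P = 62 - Q/2, so P_max = 62
Inverse supply: P = 17/4 + Q/4, so P_min = 17/4
CS = (1/2) * 77 * (62 - 47/2) = 5929/4
PS = (1/2) * 77 * (47/2 - 17/4) = 5929/8
TS = CS + PS = 5929/4 + 5929/8 = 17787/8

17787/8


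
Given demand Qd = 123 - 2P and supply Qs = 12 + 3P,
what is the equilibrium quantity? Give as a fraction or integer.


First find equilibrium price:
123 - 2P = 12 + 3P
P* = 111/5 = 111/5
Then substitute into demand:
Q* = 123 - 2 * 111/5 = 393/5

393/5


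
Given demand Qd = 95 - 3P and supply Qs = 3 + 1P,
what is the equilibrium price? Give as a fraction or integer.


At equilibrium, Qd = Qs.
95 - 3P = 3 + 1P
95 - 3 = 3P + 1P
92 = 4P
P* = 92/4 = 23

23


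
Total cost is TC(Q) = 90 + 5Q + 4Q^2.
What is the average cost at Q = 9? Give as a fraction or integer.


TC(9) = 90 + 5*9 + 4*9^2
TC(9) = 90 + 45 + 324 = 459
AC = TC/Q = 459/9 = 51

51


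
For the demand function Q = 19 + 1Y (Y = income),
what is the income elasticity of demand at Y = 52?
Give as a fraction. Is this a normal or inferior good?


dQ/dY = 1
At Y = 52: Q = 19 + 1*52 = 71
Ey = (dQ/dY)(Y/Q) = 1 * 52 / 71 = 52/71
Since Ey > 0, this is a normal good.

52/71 (normal good)


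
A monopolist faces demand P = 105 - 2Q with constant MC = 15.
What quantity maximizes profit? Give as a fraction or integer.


TR = P*Q = (105 - 2Q)Q = 105Q - 2Q^2
MR = dTR/dQ = 105 - 4Q
Set MR = MC:
105 - 4Q = 15
90 = 4Q
Q* = 90/4 = 45/2

45/2


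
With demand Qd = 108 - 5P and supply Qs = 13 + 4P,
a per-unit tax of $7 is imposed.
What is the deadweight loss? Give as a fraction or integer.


Pre-tax equilibrium quantity: Q* = 497/9
Post-tax equilibrium quantity: Q_tax = 119/3
Reduction in quantity: Q* - Q_tax = 140/9
DWL = (1/2) * tax * (Q* - Q_tax)
DWL = (1/2) * 7 * 140/9 = 490/9

490/9


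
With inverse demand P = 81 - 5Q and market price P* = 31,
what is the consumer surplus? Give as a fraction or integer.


Maximum willingness to pay (at Q=0): P_max = 81
Quantity demanded at P* = 31:
Q* = (81 - 31)/5 = 10
CS = (1/2) * Q* * (P_max - P*)
CS = (1/2) * 10 * (81 - 31)
CS = (1/2) * 10 * 50 = 250

250


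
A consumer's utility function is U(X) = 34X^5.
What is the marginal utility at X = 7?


MU = dU/dX = 34*5*X^(5-1)
MU = 170*X^4
At X = 7:
MU = 170 * 7^4
MU = 170 * 2401 = 408170

408170


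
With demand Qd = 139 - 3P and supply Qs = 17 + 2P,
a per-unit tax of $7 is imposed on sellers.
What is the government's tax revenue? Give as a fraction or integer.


With tax on sellers, new supply: Qs' = 17 + 2(P - 7)
= 3 + 2P
New equilibrium quantity:
Q_new = 287/5
Tax revenue = tax * Q_new = 7 * 287/5 = 2009/5

2009/5


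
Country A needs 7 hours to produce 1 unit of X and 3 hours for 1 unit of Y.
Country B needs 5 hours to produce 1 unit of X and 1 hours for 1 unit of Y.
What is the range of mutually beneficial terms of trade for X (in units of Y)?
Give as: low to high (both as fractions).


Opportunity cost of X for Country A = hours_X / hours_Y = 7/3 = 7/3 units of Y
Opportunity cost of X for Country B = hours_X / hours_Y = 5/1 = 5 units of Y
Terms of trade must be between the two opportunity costs.
Range: 7/3 to 5

7/3 to 5


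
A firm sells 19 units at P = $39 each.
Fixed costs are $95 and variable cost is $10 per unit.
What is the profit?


Total Revenue = P * Q = 39 * 19 = $741
Total Cost = FC + VC*Q = 95 + 10*19 = $285
Profit = TR - TC = 741 - 285 = $456

$456


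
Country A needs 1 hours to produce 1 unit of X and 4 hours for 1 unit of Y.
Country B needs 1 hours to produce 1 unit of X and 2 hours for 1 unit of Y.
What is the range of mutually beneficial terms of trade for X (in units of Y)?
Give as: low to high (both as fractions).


Opportunity cost of X for Country A = hours_X / hours_Y = 1/4 = 1/4 units of Y
Opportunity cost of X for Country B = hours_X / hours_Y = 1/2 = 1/2 units of Y
Terms of trade must be between the two opportunity costs.
Range: 1/4 to 1/2

1/4 to 1/2


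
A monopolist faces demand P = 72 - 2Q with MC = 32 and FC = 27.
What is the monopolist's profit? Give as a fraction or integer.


MR = MC: 72 - 4Q = 32
Q* = 10
P* = 72 - 2*10 = 52
Profit = (P* - MC)*Q* - FC
= (52 - 32)*10 - 27
= 20*10 - 27
= 200 - 27 = 173

173


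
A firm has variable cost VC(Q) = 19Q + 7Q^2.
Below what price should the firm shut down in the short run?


AVC(Q) = VC(Q)/Q = 19 + 7Q
AVC is increasing in Q, so minimum AVC is at Q -> 0+.
Min AVC = 19
The firm should shut down if P < 19.

19


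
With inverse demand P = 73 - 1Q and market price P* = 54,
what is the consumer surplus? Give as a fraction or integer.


Maximum willingness to pay (at Q=0): P_max = 73
Quantity demanded at P* = 54:
Q* = (73 - 54)/1 = 19
CS = (1/2) * Q* * (P_max - P*)
CS = (1/2) * 19 * (73 - 54)
CS = (1/2) * 19 * 19 = 361/2

361/2


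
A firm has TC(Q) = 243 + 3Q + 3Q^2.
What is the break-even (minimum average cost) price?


AC(Q) = 243/Q + 3 + 3Q
To minimize: dAC/dQ = -243/Q^2 + 3 = 0
Q^2 = 243/3 = 81
Q* = 9
Min AC = 243/9 + 3 + 3*9
Min AC = 27 + 3 + 27 = 57

57


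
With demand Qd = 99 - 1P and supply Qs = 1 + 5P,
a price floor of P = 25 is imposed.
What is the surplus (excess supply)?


At P = 25:
Qd = 99 - 1*25 = 74
Qs = 1 + 5*25 = 126
Surplus = Qs - Qd = 126 - 74 = 52

52


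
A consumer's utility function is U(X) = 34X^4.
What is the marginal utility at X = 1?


MU = dU/dX = 34*4*X^(4-1)
MU = 136*X^3
At X = 1:
MU = 136 * 1^3
MU = 136 * 1 = 136

136


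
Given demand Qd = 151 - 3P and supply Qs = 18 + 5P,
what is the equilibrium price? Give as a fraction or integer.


At equilibrium, Qd = Qs.
151 - 3P = 18 + 5P
151 - 18 = 3P + 5P
133 = 8P
P* = 133/8 = 133/8

133/8


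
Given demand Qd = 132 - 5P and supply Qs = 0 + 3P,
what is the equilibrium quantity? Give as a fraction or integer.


First find equilibrium price:
132 - 5P = 0 + 3P
P* = 132/8 = 33/2
Then substitute into demand:
Q* = 132 - 5 * 33/2 = 99/2

99/2


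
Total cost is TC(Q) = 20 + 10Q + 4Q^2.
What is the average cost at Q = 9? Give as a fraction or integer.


TC(9) = 20 + 10*9 + 4*9^2
TC(9) = 20 + 90 + 324 = 434
AC = TC/Q = 434/9 = 434/9

434/9


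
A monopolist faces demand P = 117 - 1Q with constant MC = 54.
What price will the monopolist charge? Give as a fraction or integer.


MR = 117 - 2Q
Set MR = MC: 117 - 2Q = 54
Q* = 63/2
Substitute into demand:
P* = 117 - 1*63/2 = 171/2

171/2


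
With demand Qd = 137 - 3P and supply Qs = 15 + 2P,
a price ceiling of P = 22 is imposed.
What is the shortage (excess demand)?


At P = 22:
Qd = 137 - 3*22 = 71
Qs = 15 + 2*22 = 59
Shortage = Qd - Qs = 71 - 59 = 12

12


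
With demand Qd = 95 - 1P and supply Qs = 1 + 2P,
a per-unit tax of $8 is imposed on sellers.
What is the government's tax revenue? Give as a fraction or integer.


With tax on sellers, new supply: Qs' = 1 + 2(P - 8)
= 2P - 15
New equilibrium quantity:
Q_new = 175/3
Tax revenue = tax * Q_new = 8 * 175/3 = 1400/3

1400/3


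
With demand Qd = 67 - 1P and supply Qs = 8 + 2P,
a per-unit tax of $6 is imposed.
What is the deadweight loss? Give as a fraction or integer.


Pre-tax equilibrium quantity: Q* = 142/3
Post-tax equilibrium quantity: Q_tax = 130/3
Reduction in quantity: Q* - Q_tax = 4
DWL = (1/2) * tax * (Q* - Q_tax)
DWL = (1/2) * 6 * 4 = 12

12


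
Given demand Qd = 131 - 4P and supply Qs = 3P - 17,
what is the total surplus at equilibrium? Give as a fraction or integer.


Find equilibrium: 131 - 4P = 3P - 17
131 + 17 = 7P
P* = 148/7 = 148/7
Q* = 3*148/7 - 17 = 325/7
Inverse demand: P = 131/4 - Q/4, so P_max = 131/4
Inverse supply: P = 17/3 + Q/3, so P_min = 17/3
CS = (1/2) * 325/7 * (131/4 - 148/7) = 105625/392
PS = (1/2) * 325/7 * (148/7 - 17/3) = 105625/294
TS = CS + PS = 105625/392 + 105625/294 = 105625/168

105625/168


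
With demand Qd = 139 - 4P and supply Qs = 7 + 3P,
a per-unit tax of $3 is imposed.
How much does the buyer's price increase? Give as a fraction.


With a per-unit tax, the buyer's price increase depends on relative slopes.
Supply slope: d = 3, Demand slope: b = 4
Buyer's price increase = d * tax / (b + d)
= 3 * 3 / (4 + 3)
= 9 / 7 = 9/7

9/7


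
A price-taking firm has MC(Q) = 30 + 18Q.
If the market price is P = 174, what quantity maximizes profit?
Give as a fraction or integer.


In perfect competition, profit is maximized where P = MC.
174 = 30 + 18Q
144 = 18Q
Q* = 144/18 = 8

8


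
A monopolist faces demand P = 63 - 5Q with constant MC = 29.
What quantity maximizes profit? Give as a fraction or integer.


TR = P*Q = (63 - 5Q)Q = 63Q - 5Q^2
MR = dTR/dQ = 63 - 10Q
Set MR = MC:
63 - 10Q = 29
34 = 10Q
Q* = 34/10 = 17/5

17/5


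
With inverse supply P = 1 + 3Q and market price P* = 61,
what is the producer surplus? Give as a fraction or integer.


Minimum supply price (at Q=0): P_min = 1
Quantity supplied at P* = 61:
Q* = (61 - 1)/3 = 20
PS = (1/2) * Q* * (P* - P_min)
PS = (1/2) * 20 * (61 - 1)
PS = (1/2) * 20 * 60 = 600

600


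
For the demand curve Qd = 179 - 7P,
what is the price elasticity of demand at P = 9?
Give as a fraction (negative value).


dQ/dP = -7
At P = 9: Q = 179 - 7*9 = 116
E = (dQ/dP)(P/Q) = (-7)(9/116) = -63/116

-63/116


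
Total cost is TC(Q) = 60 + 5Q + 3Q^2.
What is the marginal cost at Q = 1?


MC = dTC/dQ = 5 + 2*3*Q
At Q = 1:
MC = 5 + 6*1
MC = 5 + 6 = 11

11


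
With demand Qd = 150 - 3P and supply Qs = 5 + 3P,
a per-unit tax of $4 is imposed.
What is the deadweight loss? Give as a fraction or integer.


Pre-tax equilibrium quantity: Q* = 155/2
Post-tax equilibrium quantity: Q_tax = 143/2
Reduction in quantity: Q* - Q_tax = 6
DWL = (1/2) * tax * (Q* - Q_tax)
DWL = (1/2) * 4 * 6 = 12

12


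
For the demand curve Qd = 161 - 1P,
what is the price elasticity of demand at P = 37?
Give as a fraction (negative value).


dQ/dP = -1
At P = 37: Q = 161 - 1*37 = 124
E = (dQ/dP)(P/Q) = (-1)(37/124) = -37/124

-37/124


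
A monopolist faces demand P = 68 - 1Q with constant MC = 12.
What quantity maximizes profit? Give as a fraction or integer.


TR = P*Q = (68 - 1Q)Q = 68Q - 1Q^2
MR = dTR/dQ = 68 - 2Q
Set MR = MC:
68 - 2Q = 12
56 = 2Q
Q* = 56/2 = 28

28


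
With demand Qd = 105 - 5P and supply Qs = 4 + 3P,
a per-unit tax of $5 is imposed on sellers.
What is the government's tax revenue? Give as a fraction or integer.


With tax on sellers, new supply: Qs' = 4 + 3(P - 5)
= 3P - 11
New equilibrium quantity:
Q_new = 65/2
Tax revenue = tax * Q_new = 5 * 65/2 = 325/2

325/2


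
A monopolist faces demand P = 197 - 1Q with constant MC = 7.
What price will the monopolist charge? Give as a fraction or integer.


MR = 197 - 2Q
Set MR = MC: 197 - 2Q = 7
Q* = 95
Substitute into demand:
P* = 197 - 1*95 = 102

102


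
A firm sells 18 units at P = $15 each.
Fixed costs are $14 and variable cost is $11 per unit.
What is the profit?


Total Revenue = P * Q = 15 * 18 = $270
Total Cost = FC + VC*Q = 14 + 11*18 = $212
Profit = TR - TC = 270 - 212 = $58

$58


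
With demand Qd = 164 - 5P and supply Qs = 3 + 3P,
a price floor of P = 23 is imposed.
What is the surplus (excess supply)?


At P = 23:
Qd = 164 - 5*23 = 49
Qs = 3 + 3*23 = 72
Surplus = Qs - Qd = 72 - 49 = 23

23


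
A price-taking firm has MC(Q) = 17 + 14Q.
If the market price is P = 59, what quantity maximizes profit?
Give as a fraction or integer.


In perfect competition, profit is maximized where P = MC.
59 = 17 + 14Q
42 = 14Q
Q* = 42/14 = 3

3


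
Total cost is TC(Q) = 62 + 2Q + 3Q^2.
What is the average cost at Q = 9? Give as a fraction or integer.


TC(9) = 62 + 2*9 + 3*9^2
TC(9) = 62 + 18 + 243 = 323
AC = TC/Q = 323/9 = 323/9

323/9


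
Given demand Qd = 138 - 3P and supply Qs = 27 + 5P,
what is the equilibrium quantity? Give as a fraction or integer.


First find equilibrium price:
138 - 3P = 27 + 5P
P* = 111/8 = 111/8
Then substitute into demand:
Q* = 138 - 3 * 111/8 = 771/8

771/8


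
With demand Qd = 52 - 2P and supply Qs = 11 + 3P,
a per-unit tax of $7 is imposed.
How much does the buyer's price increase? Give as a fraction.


With a per-unit tax, the buyer's price increase depends on relative slopes.
Supply slope: d = 3, Demand slope: b = 2
Buyer's price increase = d * tax / (b + d)
= 3 * 7 / (2 + 3)
= 21 / 5 = 21/5

21/5


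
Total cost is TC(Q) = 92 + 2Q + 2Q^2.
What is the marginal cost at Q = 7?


MC = dTC/dQ = 2 + 2*2*Q
At Q = 7:
MC = 2 + 4*7
MC = 2 + 28 = 30

30


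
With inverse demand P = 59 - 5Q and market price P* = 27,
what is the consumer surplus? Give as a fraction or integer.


Maximum willingness to pay (at Q=0): P_max = 59
Quantity demanded at P* = 27:
Q* = (59 - 27)/5 = 32/5
CS = (1/2) * Q* * (P_max - P*)
CS = (1/2) * 32/5 * (59 - 27)
CS = (1/2) * 32/5 * 32 = 512/5

512/5


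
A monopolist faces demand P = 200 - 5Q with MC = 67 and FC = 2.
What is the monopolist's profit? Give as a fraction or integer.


MR = MC: 200 - 10Q = 67
Q* = 133/10
P* = 200 - 5*133/10 = 267/2
Profit = (P* - MC)*Q* - FC
= (267/2 - 67)*133/10 - 2
= 133/2*133/10 - 2
= 17689/20 - 2 = 17649/20

17649/20


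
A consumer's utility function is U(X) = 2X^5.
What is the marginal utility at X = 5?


MU = dU/dX = 2*5*X^(5-1)
MU = 10*X^4
At X = 5:
MU = 10 * 5^4
MU = 10 * 625 = 6250

6250


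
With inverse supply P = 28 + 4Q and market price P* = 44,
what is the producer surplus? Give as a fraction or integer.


Minimum supply price (at Q=0): P_min = 28
Quantity supplied at P* = 44:
Q* = (44 - 28)/4 = 4
PS = (1/2) * Q* * (P* - P_min)
PS = (1/2) * 4 * (44 - 28)
PS = (1/2) * 4 * 16 = 32

32


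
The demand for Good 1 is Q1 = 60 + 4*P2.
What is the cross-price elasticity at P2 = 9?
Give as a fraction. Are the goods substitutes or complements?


dQ1/dP2 = 4
At P2 = 9: Q1 = 60 + 4*9 = 96
Exy = (dQ1/dP2)(P2/Q1) = 4 * 9 / 96 = 3/8
Since Exy > 0, the goods are substitutes.

3/8 (substitutes)


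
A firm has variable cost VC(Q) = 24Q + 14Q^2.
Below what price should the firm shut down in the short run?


AVC(Q) = VC(Q)/Q = 24 + 14Q
AVC is increasing in Q, so minimum AVC is at Q -> 0+.
Min AVC = 24
The firm should shut down if P < 24.

24


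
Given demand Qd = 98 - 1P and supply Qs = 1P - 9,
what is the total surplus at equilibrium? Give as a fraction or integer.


Find equilibrium: 98 - 1P = 1P - 9
98 + 9 = 2P
P* = 107/2 = 107/2
Q* = 1*107/2 - 9 = 89/2
Inverse demand: P = 98 - Q/1, so P_max = 98
Inverse supply: P = 9 + Q/1, so P_min = 9
CS = (1/2) * 89/2 * (98 - 107/2) = 7921/8
PS = (1/2) * 89/2 * (107/2 - 9) = 7921/8
TS = CS + PS = 7921/8 + 7921/8 = 7921/4

7921/4


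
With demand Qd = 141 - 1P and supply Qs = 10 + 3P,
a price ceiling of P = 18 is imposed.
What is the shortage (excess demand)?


At P = 18:
Qd = 141 - 1*18 = 123
Qs = 10 + 3*18 = 64
Shortage = Qd - Qs = 123 - 64 = 59

59


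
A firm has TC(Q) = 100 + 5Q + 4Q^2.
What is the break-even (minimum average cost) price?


AC(Q) = 100/Q + 5 + 4Q
To minimize: dAC/dQ = -100/Q^2 + 4 = 0
Q^2 = 100/4 = 25
Q* = 5
Min AC = 100/5 + 5 + 4*5
Min AC = 20 + 5 + 20 = 45

45


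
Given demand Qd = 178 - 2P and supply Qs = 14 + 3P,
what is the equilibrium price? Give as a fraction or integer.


At equilibrium, Qd = Qs.
178 - 2P = 14 + 3P
178 - 14 = 2P + 3P
164 = 5P
P* = 164/5 = 164/5

164/5


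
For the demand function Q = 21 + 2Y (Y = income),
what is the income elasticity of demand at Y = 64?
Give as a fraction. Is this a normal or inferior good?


dQ/dY = 2
At Y = 64: Q = 21 + 2*64 = 149
Ey = (dQ/dY)(Y/Q) = 2 * 64 / 149 = 128/149
Since Ey > 0, this is a normal good.

128/149 (normal good)


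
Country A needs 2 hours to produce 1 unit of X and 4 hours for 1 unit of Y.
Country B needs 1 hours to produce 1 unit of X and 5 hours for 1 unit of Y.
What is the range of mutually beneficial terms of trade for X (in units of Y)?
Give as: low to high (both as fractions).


Opportunity cost of X for Country A = hours_X / hours_Y = 2/4 = 1/2 units of Y
Opportunity cost of X for Country B = hours_X / hours_Y = 1/5 = 1/5 units of Y
Terms of trade must be between the two opportunity costs.
Range: 1/5 to 1/2

1/5 to 1/2


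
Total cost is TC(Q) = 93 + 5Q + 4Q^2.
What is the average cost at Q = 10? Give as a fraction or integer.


TC(10) = 93 + 5*10 + 4*10^2
TC(10) = 93 + 50 + 400 = 543
AC = TC/Q = 543/10 = 543/10

543/10


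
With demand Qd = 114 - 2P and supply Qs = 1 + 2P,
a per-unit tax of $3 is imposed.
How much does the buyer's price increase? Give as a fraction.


With a per-unit tax, the buyer's price increase depends on relative slopes.
Supply slope: d = 2, Demand slope: b = 2
Buyer's price increase = d * tax / (b + d)
= 2 * 3 / (2 + 2)
= 6 / 4 = 3/2

3/2


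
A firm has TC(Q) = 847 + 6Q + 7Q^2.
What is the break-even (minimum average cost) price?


AC(Q) = 847/Q + 6 + 7Q
To minimize: dAC/dQ = -847/Q^2 + 7 = 0
Q^2 = 847/7 = 121
Q* = 11
Min AC = 847/11 + 6 + 7*11
Min AC = 77 + 6 + 77 = 160

160


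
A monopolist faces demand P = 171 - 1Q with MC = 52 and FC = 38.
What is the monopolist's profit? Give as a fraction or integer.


MR = MC: 171 - 2Q = 52
Q* = 119/2
P* = 171 - 1*119/2 = 223/2
Profit = (P* - MC)*Q* - FC
= (223/2 - 52)*119/2 - 38
= 119/2*119/2 - 38
= 14161/4 - 38 = 14009/4

14009/4


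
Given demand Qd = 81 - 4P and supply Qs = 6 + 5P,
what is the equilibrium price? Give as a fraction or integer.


At equilibrium, Qd = Qs.
81 - 4P = 6 + 5P
81 - 6 = 4P + 5P
75 = 9P
P* = 75/9 = 25/3

25/3


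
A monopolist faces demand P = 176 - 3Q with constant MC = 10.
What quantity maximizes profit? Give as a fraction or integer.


TR = P*Q = (176 - 3Q)Q = 176Q - 3Q^2
MR = dTR/dQ = 176 - 6Q
Set MR = MC:
176 - 6Q = 10
166 = 6Q
Q* = 166/6 = 83/3

83/3


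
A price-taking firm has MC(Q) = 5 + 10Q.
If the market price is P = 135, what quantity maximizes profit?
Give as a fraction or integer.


In perfect competition, profit is maximized where P = MC.
135 = 5 + 10Q
130 = 10Q
Q* = 130/10 = 13

13


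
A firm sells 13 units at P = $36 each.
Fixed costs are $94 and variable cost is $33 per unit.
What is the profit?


Total Revenue = P * Q = 36 * 13 = $468
Total Cost = FC + VC*Q = 94 + 33*13 = $523
Profit = TR - TC = 468 - 523 = $-55

$-55


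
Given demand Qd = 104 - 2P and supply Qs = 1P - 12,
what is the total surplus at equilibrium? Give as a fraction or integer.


Find equilibrium: 104 - 2P = 1P - 12
104 + 12 = 3P
P* = 116/3 = 116/3
Q* = 1*116/3 - 12 = 80/3
Inverse demand: P = 52 - Q/2, so P_max = 52
Inverse supply: P = 12 + Q/1, so P_min = 12
CS = (1/2) * 80/3 * (52 - 116/3) = 1600/9
PS = (1/2) * 80/3 * (116/3 - 12) = 3200/9
TS = CS + PS = 1600/9 + 3200/9 = 1600/3

1600/3
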